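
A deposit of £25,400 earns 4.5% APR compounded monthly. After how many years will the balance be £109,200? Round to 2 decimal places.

Periodic rate i = 0.045/12 = 0.00375.
n = ln(109200/25400) / ln(1+0.00375) = ln(4.29921) / 0.003743 = 389.6439 months
= 389.6439/12 years

32.47 years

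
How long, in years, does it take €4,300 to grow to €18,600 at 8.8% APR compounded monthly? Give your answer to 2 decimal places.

Periodic rate i = 0.088/12 = 0.00733333.
n = ln(18600/4300) / ln(1+0.00733333) = ln(4.32558) / 0.007307 = 200.4423 months
= 200.4423/12 years

16.70 years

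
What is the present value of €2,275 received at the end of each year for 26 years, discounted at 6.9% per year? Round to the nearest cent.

Annuity factor a(26|0.069) = 11.935755; PV = 2275 × 11.935755 = 27,153.8416

€27,153.84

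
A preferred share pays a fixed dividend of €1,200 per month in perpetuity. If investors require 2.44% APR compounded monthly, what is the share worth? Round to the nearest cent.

Periodic rate i = 0.0244/12 = 0.00203333.
PV = C/r = 1200/0.00203333 = 590,163.9344

€590,163.93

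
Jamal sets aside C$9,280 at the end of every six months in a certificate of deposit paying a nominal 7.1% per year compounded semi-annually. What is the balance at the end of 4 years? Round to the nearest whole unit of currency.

C$84,149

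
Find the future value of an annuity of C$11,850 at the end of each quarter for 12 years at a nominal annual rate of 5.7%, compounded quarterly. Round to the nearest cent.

With 4 periods per year: i = 0.01425, n = 48.
FV = 11850 × [(1+0.01425)^48 − 1] / 0.01425 = 11850 × 68.227695 = 808,498.1804

C$808,498.18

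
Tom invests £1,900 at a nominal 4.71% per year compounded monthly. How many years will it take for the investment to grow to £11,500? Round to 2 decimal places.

38.30 years

Periodic rate i = 0.0471/12 = 0.003925.
n = ln(11500/1900) / ln(1+0.003925) = ln(6.05263) / 0.003917 = 459.6240 months
= 459.6240/12 years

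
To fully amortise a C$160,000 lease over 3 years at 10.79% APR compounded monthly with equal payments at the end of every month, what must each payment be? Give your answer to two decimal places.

Periodic rate i = 0.1079/12 = 0.00899167; n = 3 × 12 = 36 periods.
PMT = 160000 / ( [1 − (1+0.00899167)^(−36)] / 0.00899167 ) = 160000 / 30.637857 = 5,222.2973

C$5,222.30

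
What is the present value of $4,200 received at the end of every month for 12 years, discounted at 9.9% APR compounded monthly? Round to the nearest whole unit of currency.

$353,146

With 12 periods per year: i = 0.00825, n = 144.
PV = PMT · [1 − (1+i)^(−n)] / i = 4200 · 84.082473 = 353,146.3869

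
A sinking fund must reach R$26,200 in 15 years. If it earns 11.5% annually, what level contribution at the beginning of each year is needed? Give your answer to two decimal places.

R$656.16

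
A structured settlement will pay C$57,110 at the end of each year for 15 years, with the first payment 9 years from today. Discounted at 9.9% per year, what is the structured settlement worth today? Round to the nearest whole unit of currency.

C$205,293

Value one period before first payment (t=8): 57110 × [1 − (1+0.099)^(−15)] / 0.099 = 57110 × 7.649693 = 436,873.9917
PV₀ = 436,873.9917 / (1+0.099)^8 = 436,873.9917 / 2.128049 = 205,293.2411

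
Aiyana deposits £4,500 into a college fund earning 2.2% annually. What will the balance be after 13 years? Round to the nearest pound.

4,500 × (1+0.022)^13 = 4,500 × 1.326972 = 5,971.3724

£5,971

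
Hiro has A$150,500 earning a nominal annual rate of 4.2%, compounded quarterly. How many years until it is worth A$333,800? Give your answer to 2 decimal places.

Periodic rate i = 0.042/4 = 0.0105.
n = ln(333800/150500) / ln(1+0.0105) = ln(2.21794) / 0.010445 = 76.2623 quarters
= 76.2623/4 years

19.07 years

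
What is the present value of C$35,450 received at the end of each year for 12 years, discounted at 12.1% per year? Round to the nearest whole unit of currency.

C$218,577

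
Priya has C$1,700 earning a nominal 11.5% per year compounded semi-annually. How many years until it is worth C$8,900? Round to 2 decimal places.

14.80 years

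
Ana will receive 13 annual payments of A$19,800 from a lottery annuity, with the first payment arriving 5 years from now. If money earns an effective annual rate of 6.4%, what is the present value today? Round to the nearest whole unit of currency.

A$133,625

PV at t=4 (ordinary 13-year annuity): 19800 × a(13|0.064) = 19800 × 8.649443 = 171,258.9807
Discount back 4 years: 171,258.9807 × (1+0.064)^(−4) = 171,258.9807 × 0.780249 = 133,624.7307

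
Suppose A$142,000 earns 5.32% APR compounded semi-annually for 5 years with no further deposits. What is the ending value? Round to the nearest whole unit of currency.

A$184,629

With 2 periods per year: i = 0.0266, n = 10.
142,000 × (1+0.0266)^10 = 142,000 × 1.300207 = 184,629.4363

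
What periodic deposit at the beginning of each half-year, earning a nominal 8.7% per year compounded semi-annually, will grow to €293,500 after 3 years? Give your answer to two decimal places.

With 2 periods per year: i = 0.0435, n = 6.
FV-annuity factor × (1+i) = 6.982686; PMT = 293500 / 6.982686 = 42,032.5360

€42,032.54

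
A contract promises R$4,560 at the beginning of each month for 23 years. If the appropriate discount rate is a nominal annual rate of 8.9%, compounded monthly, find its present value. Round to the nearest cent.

R$538,808.19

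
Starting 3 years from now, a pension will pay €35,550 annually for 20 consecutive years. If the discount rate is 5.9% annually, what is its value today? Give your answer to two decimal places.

€366,556.93

PV at t=2 (ordinary 20-year annuity): 35550 × a(20|0.059) = 35550 × 11.563618 = 411,086.6329
Discount back 2 years: 411,086.6329 × (1+0.059)^(−2) = 411,086.6329 × 0.891678 = 366,556.9305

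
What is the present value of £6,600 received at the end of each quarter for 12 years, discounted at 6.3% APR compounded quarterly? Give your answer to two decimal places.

£221,124.97

i = 0.063/4 = 0.01575 per quarter; n = 12·4 = 48.
Annuity factor a(48|0.01575) = 33.503784; PV = 6600 × 33.503784 = 221,124.9725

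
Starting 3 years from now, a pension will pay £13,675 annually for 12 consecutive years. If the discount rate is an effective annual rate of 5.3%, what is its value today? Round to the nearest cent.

PV at t=2 (ordinary 12-year annuity): 13675 × a(12|0.053) = 13675 × 8.715175 = 119,180.0168
PV₀ = 119,180.0168 / (1+0.053)^2 = 119,180.0168 / 1.108809 = 107,484.7127

£107,484.71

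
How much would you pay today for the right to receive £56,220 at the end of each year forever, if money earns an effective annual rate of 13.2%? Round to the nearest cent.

PV = PMT / i = 56220 / 0.132 = 425,909.0909

£425,909.09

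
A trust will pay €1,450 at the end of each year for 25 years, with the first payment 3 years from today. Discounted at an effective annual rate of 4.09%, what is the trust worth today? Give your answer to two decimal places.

PV at t=2 (ordinary 25-year annuity): 1450 × a(25|0.0409) = 1450 × 15.474526 = 22,438.0627
Discount back 2 years: 22,438.0627 × (1+0.0409)^(−2) = 22,438.0627 × 0.922958 = 20,709.3916

€20,709.39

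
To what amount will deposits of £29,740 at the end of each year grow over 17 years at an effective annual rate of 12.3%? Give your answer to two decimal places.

£1,495,578.95

Accumulation factor s(17|0.123) = 50.288465; FV = 29740 × 50.288465 = 1,495,578.9463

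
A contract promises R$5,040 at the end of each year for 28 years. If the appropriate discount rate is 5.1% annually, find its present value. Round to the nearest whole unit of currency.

PV = 5040 × [1 − (1+0.051)^(−28)] / 0.051 = 5040 × 14.737565 = 74,277.3270

R$74,277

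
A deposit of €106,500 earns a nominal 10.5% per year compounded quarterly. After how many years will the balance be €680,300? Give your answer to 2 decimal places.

17.89 years

Periodic rate i = 0.105/4 = 0.02625.
(1+i)^n = 680300/106500 = 6.38779, so n = ln 6.38779 / ln 1.02625 = 71.5666 quarters
= 71.5666/4 years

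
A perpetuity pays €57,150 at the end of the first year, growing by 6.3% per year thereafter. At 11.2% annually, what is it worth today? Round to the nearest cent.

PV = PMT / (i − g) = 57150 / (0.112 − 0.063) = 57150 / 0.049000 = 1,166,326.5306

€1,166,326.53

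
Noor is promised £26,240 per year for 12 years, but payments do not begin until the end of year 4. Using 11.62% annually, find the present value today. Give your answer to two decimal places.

£118,965.90

Value one period before first payment (t=3): 26240 × [1 − (1+0.1162)^(−12)] / 0.1162 = 26240 × 6.304995 = 165,443.0646
Discount back 3 years: 165,443.0646 × (1+0.1162)^(−3) = 165,443.0646 × 0.719075 = 118,965.9047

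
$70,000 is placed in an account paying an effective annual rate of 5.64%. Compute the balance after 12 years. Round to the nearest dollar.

$135,219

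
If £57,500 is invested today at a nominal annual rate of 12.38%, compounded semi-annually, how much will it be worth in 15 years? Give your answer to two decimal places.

With 2 periods per year: i = 0.0619, n = 30.
57,500 × (1+0.0619)^30 = 57,500 × 6.060502 = 348,478.8852

£348,478.89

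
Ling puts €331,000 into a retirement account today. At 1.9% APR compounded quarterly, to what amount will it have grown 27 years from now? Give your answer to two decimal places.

With 4 periods per year: i = 0.00475, n = 108.
FV = PV·(1+i)^n = 331,000 × 1.668267 = 552,196.4358

€552,196.44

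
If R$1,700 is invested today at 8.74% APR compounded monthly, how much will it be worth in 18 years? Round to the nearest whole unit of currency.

R$8,151

With 12 periods per year: i = 0.00728333, n = 216.
FV = PV·(1+i)^n = 1,700 × 4.794640 = 8,150.8878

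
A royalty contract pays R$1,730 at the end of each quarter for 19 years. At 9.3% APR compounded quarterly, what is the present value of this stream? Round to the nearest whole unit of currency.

R$61,437

With 4 periods per year: i = 0.02325, n = 76.
PV = PMT · [1 − (1+i)^(−n)] / i = 1730 · 35.512436 = 61,436.5139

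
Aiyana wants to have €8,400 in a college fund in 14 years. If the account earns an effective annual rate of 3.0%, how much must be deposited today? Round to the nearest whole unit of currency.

€5,553

PV = 8,400 / (1 + 0.03)^14 = 8,400 / 1.512590 = 5,553.3896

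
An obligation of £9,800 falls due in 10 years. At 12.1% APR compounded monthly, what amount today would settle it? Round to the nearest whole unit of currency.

i = 0.121/12 = 0.0100833 per month; n = 10·12 = 120.
PV = 9,800 / (1 + 0.0100833)^120 = 9,800 / 3.333225 = 2,940.0956

£2,940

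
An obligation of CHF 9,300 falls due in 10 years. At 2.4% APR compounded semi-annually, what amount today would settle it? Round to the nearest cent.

i = 0.024/2 = 0.012 per half-year; n = 10·2 = 20.
Discount factor = (1+0.012)^(−20) = 0.787752; PV = 9,300 × 0.787752 = 7,326.0976

CHF 7,326.10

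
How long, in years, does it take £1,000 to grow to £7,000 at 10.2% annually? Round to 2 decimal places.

20.03 years

(1+i)^n = 7000/1000 = 7.00000, so n = ln 7.00000 / ln 1.102 = 20.0348 years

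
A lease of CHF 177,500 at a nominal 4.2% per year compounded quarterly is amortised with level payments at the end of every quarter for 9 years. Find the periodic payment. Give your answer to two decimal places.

With 4 periods per year: i = 0.0105, n = 36.
PMT = 177500 / ( [1 − (1+0.0105)^(−36)] / 0.0105 ) = 177500 / 29.849312 = 5,946.5358

CHF 5,946.54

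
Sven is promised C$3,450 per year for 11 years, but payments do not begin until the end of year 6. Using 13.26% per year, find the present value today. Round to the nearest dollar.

C$10,412

Value one period before first payment (t=5): 3450 × [1 − (1+0.1326)^(−11)] / 0.1326 = 3450 × 5.624512 = 19,404.5678
PV₀ = 19,404.5678 / (1+0.1326)^5 = 19,404.5678 / 1.863729 = 10,411.6890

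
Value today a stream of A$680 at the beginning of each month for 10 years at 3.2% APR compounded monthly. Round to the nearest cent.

Periodic rate i = 0.032/12 = 0.00266667; n = 10 × 12 = 120 periods.
PV = PMT · [1 − (1+i)^(−n)] / i × (1+i) = 680 · 102.851650 = 69,939.1222
(Beginning-of-period payments → annuity-due factor ×(1+i).)

A$69,939.12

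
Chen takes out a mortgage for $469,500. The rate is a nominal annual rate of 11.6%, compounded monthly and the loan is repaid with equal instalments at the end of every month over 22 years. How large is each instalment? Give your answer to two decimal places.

$4,927.19

i = 0.116/12 = 0.00966667 per month; n = 22·12 = 264.
PMT = 469500 / ( [1 − (1+0.00966667)^(−264)] / 0.00966667 ) = 469500 / 95.287596 = 4,927.1891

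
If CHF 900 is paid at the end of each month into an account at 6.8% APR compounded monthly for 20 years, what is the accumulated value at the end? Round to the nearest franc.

Periodic rate i = 0.068/12 = 0.00566667; n = 20 × 12 = 240 periods.
Accumulation factor s(240|0.00566667) = 508.458550; FV = 900 × 508.458550 = 457,612.6954

CHF 457,613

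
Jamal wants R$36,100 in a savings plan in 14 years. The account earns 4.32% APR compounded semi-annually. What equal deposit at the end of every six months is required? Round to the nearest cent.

Periodic rate i = 0.0432/2 = 0.0216; n = 14 × 2 = 28 periods.
FV-annuity factor = 37.922884; PMT = 36100 / 37.922884 = 951.9318

R$951.93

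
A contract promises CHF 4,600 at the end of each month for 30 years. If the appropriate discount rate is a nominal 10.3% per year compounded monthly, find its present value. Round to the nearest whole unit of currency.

Periodic rate i = 0.103/12 = 0.00858333; n = 30 × 12 = 360 periods.
PV = 4600 × [1 − (1+0.00858333)^(−360)] / 0.00858333 = 4600 × 111.133292 = 511,213.1437

CHF 511,213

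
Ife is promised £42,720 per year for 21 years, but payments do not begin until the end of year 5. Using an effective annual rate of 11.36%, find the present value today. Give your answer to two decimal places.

£219,003.86

Value one period before first payment (t=4): 42720 × [1 − (1+0.1136)^(−21)] / 0.1136 = 42720 × 7.883833 = 336,797.3369
Discount back 4 years: 336,797.3369 × (1+0.1136)^(−4) = 336,797.3369 × 0.650254 = 219,003.8551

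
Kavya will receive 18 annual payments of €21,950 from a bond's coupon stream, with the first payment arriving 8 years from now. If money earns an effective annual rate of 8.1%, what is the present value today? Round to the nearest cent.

PV at t=7 (ordinary 18-year annuity): 21950 × a(18|0.081) = 21950 × 9.307226 = 204,293.6160
PV₀ = 204,293.6160 / (1+0.081)^7 = 204,293.6160 / 1.724963 = 118,433.6020

€118,433.60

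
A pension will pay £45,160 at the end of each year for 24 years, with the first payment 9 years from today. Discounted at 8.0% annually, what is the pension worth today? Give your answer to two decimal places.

£256,886.36

PV at t=8 (ordinary 24-year annuity): 45160 × a(24|0.08) = 45160 × 10.528758 = 475,478.7241
Discount back 8 years: 475,478.7241 × (1+0.08)^(−8) = 475,478.7241 × 0.540269 = 256,886.3599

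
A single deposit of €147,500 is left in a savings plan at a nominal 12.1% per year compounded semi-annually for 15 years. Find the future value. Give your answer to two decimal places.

With 2 periods per year: i = 0.0605, n = 30.
FV = PV·(1+i)^n = 147,500 × 5.825325 = 859,235.4880

€859,235.49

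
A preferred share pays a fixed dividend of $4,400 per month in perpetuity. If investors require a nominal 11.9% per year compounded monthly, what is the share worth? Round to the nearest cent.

Periodic rate i = 0.119/12 = 0.00991667.
PV = C/r = 4400/0.00991667 = 443,697.4790

$443,697.48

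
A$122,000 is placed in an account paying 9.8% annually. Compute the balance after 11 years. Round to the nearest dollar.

122,000 × (1+0.098)^11 = 122,000 × 2.796570 = 341,181.5767

A$341,182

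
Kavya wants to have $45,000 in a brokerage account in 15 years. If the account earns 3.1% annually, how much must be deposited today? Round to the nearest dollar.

Discount factor = (1+0.031)^(−15) = 0.632587; PV = 45,000 × 0.632587 = 28,466.3991

$28,466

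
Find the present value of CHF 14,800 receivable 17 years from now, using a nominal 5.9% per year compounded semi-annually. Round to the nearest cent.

CHF 5,507.64

With 2 periods per year: i = 0.0295, n = 34.
PV = FV·(1+i)^(−n) = 14,800 × 0.372138 = 5,507.6430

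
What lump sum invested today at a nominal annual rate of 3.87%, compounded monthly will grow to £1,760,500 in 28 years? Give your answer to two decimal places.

£596,749.06

i = 0.0387/12 = 0.003225 per month; n = 28·12 = 336.
PV = FV·(1+i)^(−n) = 1,760,500 × 0.338966 = 596,749.0635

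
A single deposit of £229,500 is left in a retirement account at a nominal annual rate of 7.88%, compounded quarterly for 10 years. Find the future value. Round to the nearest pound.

£500,817

With 4 periods per year: i = 0.0197, n = 40.
229,500 × (1+0.0197)^40 = 229,500 × 2.182211 = 500,817.4608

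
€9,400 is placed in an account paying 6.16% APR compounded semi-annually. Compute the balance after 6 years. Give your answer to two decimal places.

i = 0.0616/2 = 0.0308 per half-year; n = 6·2 = 12.
9,400 × (1+0.0308)^12 = 9,400 × 1.439106 = 13,527.6006

€13,527.60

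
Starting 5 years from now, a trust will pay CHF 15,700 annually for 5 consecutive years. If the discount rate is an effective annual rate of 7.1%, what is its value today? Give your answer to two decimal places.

PV at t=4 (ordinary 5-year annuity): 15700 × a(5|0.071) = 15700 × 4.089242 = 64,201.1058
PV₀ = 64,201.1058 / (1+0.071)^4 = 64,201.1058 / 1.315703 = 48,796.0452

CHF 48,796.05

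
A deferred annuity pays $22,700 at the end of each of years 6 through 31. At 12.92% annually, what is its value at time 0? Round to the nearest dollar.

Value one period before first payment (t=5): 22700 × [1 − (1+0.1292)^(−26)] / 0.1292 = 22700 × 7.411317 = 168,236.9052
Discount back 5 years: 168,236.9052 × (1+0.1292)^(−5) = 168,236.9052 × 0.544685 = 91,636.1687

$91,636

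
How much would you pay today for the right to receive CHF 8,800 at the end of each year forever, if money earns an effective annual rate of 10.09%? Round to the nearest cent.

PV = C/r = 8800/0.1009 = 87,215.0644

CHF 87,215.06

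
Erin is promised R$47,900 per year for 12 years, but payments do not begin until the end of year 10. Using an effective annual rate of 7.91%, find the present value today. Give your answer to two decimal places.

R$182,790.41

Value one period before first payment (t=9): 47900 × [1 − (1+0.0791)^(−12)] / 0.0791 = 47900 × 7.571347 = 362,667.4982
PV₀ = 362,667.4982 / (1+0.0791)^9 = 362,667.4982 / 1.984062 = 182,790.4086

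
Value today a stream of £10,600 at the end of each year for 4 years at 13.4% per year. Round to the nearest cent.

£31,269.14

PV = 10600 × [1 − (1+0.134)^(−4)] / 0.134 = 10600 × 2.949919 = 31,269.1394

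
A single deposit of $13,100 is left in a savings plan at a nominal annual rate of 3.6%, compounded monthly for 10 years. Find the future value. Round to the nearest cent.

$18,766.50

Periodic rate i = 0.036/12 = 0.003; n = 10 × 12 = 120 periods.
FV = PV·(1+i)^n = 13,100 × 1.432557 = 18,766.4989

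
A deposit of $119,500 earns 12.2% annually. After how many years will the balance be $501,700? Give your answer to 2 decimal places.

12.46 years

n = ln(501700/119500) / ln(1+0.122) = ln(4.19833) / 0.115113 = 12.4633 years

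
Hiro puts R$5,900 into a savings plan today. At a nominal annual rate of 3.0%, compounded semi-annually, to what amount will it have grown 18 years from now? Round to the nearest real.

R$10,084

Periodic rate i = 0.03/2 = 0.015; n = 18 × 2 = 36 periods.
5,900 × (1+0.015)^36 = 5,900 × 1.709140 = 10,083.9233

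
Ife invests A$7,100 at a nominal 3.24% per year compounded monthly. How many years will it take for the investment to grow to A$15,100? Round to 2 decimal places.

23.32 years

Periodic rate i = 0.0324/12 = 0.0027.
n = ln(15100/7100) / ln(1+0.0027) = ln(2.12676) / 0.002696 = 279.8586 months
= 279.8586/12 years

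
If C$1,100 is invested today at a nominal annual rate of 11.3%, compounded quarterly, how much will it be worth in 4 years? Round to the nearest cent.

C$1,717.80

With 4 periods per year: i = 0.02825, n = 16.
FV = 1,100 × (1 + 0.02825)^16 = 1,717.7983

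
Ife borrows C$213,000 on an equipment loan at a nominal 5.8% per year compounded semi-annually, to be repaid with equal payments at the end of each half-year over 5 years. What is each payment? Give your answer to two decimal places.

i = 0.058/2 = 0.029 per half-year; n = 5·2 = 10.
Annuity-PV factor = 8.573902; PMT = 213000 / 8.573902 = 24,842.8324

C$24,842.83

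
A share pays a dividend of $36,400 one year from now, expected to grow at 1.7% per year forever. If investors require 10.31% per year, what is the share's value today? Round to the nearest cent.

$422,764.23

PV = D₁/(r − g) = 36400/(0.1031 − 0.017) = 422,764.2276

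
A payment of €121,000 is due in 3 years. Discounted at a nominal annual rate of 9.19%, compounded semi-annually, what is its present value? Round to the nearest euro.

€92,410

i = 0.0919/2 = 0.04595 per half-year; n = 3·2 = 6.
Discount factor = (1+0.04595)^(−6) = 0.763721; PV = 121,000 × 0.763721 = 92,410.1818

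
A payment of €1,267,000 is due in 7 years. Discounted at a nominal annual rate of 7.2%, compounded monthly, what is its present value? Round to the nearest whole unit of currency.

€766,560

Periodic rate i = 0.072/12 = 0.006; n = 7 × 12 = 84 periods.
PV = 1,267,000 / (1 + 0.006)^84 = 1,267,000 / 1.652838 = 766,560.1428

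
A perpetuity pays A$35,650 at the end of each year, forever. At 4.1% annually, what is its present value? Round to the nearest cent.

A$869,512.20

PV = PMT / i = 35650 / 0.041 = 869,512.1951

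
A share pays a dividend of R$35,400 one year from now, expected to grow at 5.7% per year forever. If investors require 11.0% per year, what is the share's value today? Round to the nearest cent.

R$667,924.53

PV = PMT / (i − g) = 35400 / (0.11 − 0.057) = 35400 / 0.053000 = 667,924.5283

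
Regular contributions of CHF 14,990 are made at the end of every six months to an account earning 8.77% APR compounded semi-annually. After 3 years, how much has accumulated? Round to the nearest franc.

Periodic rate i = 0.0877/2 = 0.04385; n = 3 × 2 = 6 periods.
Accumulation factor s(6|0.04385) = 6.697494; FV = 14990 × 6.697494 = 100,395.4280

CHF 100,395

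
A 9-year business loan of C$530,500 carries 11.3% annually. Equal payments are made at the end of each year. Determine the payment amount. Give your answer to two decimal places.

C$96,929.14

Annuity-PV factor = 5.473071; PMT = 530500 / 5.473071 = 96,929.1359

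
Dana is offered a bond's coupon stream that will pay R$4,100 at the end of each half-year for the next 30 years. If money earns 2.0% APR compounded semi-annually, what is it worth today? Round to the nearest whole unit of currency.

i = 0.02/2 = 0.01 per half-year; n = 30·2 = 60.
PV = PMT · [1 − (1+i)^(−n)] / i = 4100 · 44.955038 = 184,315.6575

R$184,316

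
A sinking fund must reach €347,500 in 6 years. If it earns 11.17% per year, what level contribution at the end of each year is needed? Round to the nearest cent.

€43,727.77

FV-annuity factor = 7.946894; PMT = 347500 / 7.946894 = 43,727.7745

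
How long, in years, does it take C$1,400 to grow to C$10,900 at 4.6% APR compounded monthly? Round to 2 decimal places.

44.70 years

Periodic rate i = 0.046/12 = 0.00383333.
n = ln(10900/1400) / ln(1+0.00383333) = ln(7.78571) / 0.003826 = 536.4056 months
= 536.4056/12 years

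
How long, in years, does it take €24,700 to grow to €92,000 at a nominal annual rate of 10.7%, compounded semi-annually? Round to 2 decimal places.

12.62 years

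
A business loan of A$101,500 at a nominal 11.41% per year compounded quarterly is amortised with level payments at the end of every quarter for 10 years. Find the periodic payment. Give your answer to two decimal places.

i = 0.1141/4 = 0.028525 per quarter; n = 10·4 = 40.
PMT = 101500 / ( [1 − (1+0.028525)^(−40)] / 0.028525 ) = 101500 / 23.675972 = 4,287.0468

A$4,287.05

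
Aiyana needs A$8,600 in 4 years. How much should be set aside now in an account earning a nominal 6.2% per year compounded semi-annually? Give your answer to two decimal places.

A$6,736.42

i = 0.062/2 = 0.031 per half-year; n = 4·2 = 8.
Discount factor = (1+0.031)^(−8) = 0.783305; PV = 8,600 × 0.783305 = 6,736.4196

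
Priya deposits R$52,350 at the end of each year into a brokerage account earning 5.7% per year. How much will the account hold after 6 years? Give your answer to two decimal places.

FV = PMT · [(1+i)^n − 1] / i = 52350 · 6.922822 = 362,409.7229

R$362,409.72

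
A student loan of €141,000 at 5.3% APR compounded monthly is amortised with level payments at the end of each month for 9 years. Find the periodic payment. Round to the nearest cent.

€1,644.42

With 12 periods per year: i = 0.00441667, n = 108.
PMT = 141000 / ( [1 − (1+0.00441667)^(−108)] / 0.00441667 ) = 141000 / 85.744591 = 1,644.4186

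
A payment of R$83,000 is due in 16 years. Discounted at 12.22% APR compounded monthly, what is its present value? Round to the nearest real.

R$11,864

With 12 periods per year: i = 0.0101833, n = 192.
PV = FV·(1+i)^(−n) = 83,000 × 0.142943 = 11,864.2391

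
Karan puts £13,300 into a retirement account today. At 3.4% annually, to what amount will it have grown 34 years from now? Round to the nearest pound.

FV = PV·(1+i)^n = 13,300 × 3.116724 = 41,452.4266

£41,452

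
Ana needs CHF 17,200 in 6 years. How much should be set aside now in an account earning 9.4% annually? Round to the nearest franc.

PV = FV·(1+i)^(−n) = 17,200 × 0.583305 = 10,032.8545

CHF 10,033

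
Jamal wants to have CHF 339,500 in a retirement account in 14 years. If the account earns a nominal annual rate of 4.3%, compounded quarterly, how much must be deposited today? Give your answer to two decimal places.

CHF 186,547.65

i = 0.043/4 = 0.01075 per quarter; n = 14·4 = 56.
PV = 339,500 / (1 + 0.01075)^56 = 339,500 / 1.819910 = 186,547.6482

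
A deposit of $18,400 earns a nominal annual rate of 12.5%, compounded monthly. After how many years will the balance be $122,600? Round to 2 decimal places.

15.25 years

Periodic rate i = 0.125/12 = 0.0104167.
n = ln(122600/18400) / ln(1+0.0104167) = ln(6.66304) / 0.010363 = 183.0180 months
= 183.0180/12 years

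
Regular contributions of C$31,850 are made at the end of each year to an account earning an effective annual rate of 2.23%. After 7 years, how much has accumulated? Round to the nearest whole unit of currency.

FV = 31850 × [(1+0.0223)^7 − 1] / 0.0223 = 31850 × 7.486099 = 238,432.2378

C$238,432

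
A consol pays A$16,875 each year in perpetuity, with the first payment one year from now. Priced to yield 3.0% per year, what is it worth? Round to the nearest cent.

A$562,500.00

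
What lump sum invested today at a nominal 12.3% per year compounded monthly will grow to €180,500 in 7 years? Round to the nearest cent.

€76,639.57

With 12 periods per year: i = 0.01025, n = 84.
PV = FV·(1+i)^(−n) = 180,500 × 0.424596 = 76,639.5667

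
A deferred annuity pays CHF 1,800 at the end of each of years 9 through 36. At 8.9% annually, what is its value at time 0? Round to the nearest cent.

CHF 9,285.45

Value one period before first payment (t=8): 1800 × [1 − (1+0.089)^(−28)] / 0.089 = 1800 × 10.203599 = 18,366.4788
PV₀ = 18,366.4788 / (1+0.089)^8 = 18,366.4788 / 1.977985 = 9,285.4481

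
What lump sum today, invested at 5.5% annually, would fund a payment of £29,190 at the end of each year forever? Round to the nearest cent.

£530,727.27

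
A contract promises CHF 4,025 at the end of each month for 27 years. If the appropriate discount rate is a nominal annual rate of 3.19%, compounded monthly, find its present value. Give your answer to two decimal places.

CHF 873,494.81

With 12 periods per year: i = 0.00265833, n = 324.
PV = 4025 × [1 − (1+0.00265833)^(−324)] / 0.00265833 = 4025 × 217.017344 = 873,494.8093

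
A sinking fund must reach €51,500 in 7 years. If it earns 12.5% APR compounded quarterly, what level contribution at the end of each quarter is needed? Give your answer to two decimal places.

Periodic rate i = 0.125/4 = 0.03125; n = 7 × 4 = 28 periods.
PMT = 51500 / ( [(1+0.03125)^28 − 1] / 0.03125 ) = 51500 / 43.742721 = 1,177.3387

€1,177.34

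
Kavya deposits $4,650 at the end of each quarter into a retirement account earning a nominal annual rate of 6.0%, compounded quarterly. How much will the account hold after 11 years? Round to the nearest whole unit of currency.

$286,853

Periodic rate i = 0.06/4 = 0.015; n = 11 × 4 = 44 periods.
Accumulation factor s(44|0.015) = 61.688868; FV = 4650 × 61.688868 = 286,853.2359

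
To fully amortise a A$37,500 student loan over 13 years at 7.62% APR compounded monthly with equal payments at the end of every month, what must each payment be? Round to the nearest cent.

A$379.49

With 12 periods per year: i = 0.00635, n = 156.
Annuity-PV factor = 98.815956; PMT = 37500 / 98.815956 = 379.4934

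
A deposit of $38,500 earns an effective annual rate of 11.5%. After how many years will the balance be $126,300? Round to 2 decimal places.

n = ln(126300/38500) / ln(1+0.115) = ln(3.28052) / 0.108854 = 10.9137 years

10.91 years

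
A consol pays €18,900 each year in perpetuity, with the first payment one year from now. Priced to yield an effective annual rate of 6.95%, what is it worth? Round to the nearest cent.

€271,942.45

PV = C/r = 18900/0.0695 = 271,942.4460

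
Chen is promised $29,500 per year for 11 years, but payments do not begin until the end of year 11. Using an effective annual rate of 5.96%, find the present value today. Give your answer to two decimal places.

$130,676.17

Value one period before first payment (t=10): 29500 × [1 − (1+0.0596)^(−11)] / 0.0596 = 29500 × 7.903034 = 233,139.5149
Discount back 10 years: 233,139.5149 × (1+0.0596)^(−10) = 233,139.5149 × 0.560506 = 130,676.1685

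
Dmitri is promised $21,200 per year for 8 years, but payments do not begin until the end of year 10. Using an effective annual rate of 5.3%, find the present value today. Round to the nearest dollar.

$85,051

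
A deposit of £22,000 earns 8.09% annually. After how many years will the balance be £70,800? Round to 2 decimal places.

n = ln(70800/22000) / ln(1+0.0809) = ln(3.21818) / 0.077794 = 15.0245 years

15.02 years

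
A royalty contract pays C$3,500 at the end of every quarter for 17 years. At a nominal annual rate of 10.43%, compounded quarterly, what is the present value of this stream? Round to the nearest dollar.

With 4 periods per year: i = 0.026075, n = 68.
Annuity factor a(68|0.026075) = 31.689036; PV = 3500 × 31.689036 = 110,911.6267

C$110,912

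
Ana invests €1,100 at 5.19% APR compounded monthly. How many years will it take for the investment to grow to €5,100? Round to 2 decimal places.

Periodic rate i = 0.0519/12 = 0.004325.
n = ln(5100/1100) / ln(1+0.004325) = ln(4.63636) / 0.004316 = 355.4324 months
= 355.4324/12 years

29.62 years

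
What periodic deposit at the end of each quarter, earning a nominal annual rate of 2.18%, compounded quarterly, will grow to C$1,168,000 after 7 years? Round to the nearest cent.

C$38,725.75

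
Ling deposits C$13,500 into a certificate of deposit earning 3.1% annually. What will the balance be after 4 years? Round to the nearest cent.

C$15,253.46

FV = PV·(1+i)^n = 13,500 × 1.129886 = 15,253.4622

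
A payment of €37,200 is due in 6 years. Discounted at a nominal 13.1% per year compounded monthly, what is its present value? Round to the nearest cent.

€17,023.05

i = 0.131/12 = 0.0109167 per month; n = 6·12 = 72.
PV = 37,200 / (1 + 0.0109167)^72 = 37,200 / 2.185273 = 17,023.0455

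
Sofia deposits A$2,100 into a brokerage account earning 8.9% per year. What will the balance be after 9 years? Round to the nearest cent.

A$4,523.45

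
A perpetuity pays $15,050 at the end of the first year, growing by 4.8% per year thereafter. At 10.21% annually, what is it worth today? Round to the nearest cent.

PV = PMT / (i − g) = 15050 / (0.1021 − 0.048) = 15050 / 0.054100 = 278,188.5397

$278,188.54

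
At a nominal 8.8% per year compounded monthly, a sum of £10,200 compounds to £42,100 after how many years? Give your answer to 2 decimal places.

Periodic rate i = 0.088/12 = 0.00733333.
(1+i)^n = 42100/10200 = 4.12745, so n = ln 4.12745 / ln 1.00733 = 194.0252 months
= 194.0252/12 years

16.17 years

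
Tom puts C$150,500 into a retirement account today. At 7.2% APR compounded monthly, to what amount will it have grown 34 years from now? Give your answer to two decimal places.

Periodic rate i = 0.072/12 = 0.006; n = 34 × 12 = 408 periods.
FV = PV·(1+i)^n = 150,500 × 11.480905 = 1,727,876.2438

C$1,727,876.24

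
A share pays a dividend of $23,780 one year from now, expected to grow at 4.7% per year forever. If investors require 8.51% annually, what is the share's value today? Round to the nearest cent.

$624,146.98

PV = PMT / (i − g) = 23780 / (0.0851 − 0.047) = 23780 / 0.038100 = 624,146.9816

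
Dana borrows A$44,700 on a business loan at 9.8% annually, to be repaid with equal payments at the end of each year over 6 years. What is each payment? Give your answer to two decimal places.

Annuity-PV factor = 4.380906; PMT = 44700 / 4.380906 = 10,203.3687

A$10,203.37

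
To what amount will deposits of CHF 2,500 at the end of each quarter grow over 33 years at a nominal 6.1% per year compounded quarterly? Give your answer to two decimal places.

CHF 1,044,730.51

Periodic rate i = 0.061/4 = 0.01525; n = 33 × 4 = 132 periods.
FV = 2500 × [(1+0.01525)^132 − 1] / 0.01525 = 2500 × 417.892203 = 1,044,730.5075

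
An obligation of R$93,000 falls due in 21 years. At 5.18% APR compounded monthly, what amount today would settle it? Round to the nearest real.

R$31,410

Periodic rate i = 0.0518/12 = 0.00431667; n = 21 × 12 = 252 periods.
PV = FV·(1+i)^(−n) = 93,000 × 0.337747 = 31,410.4485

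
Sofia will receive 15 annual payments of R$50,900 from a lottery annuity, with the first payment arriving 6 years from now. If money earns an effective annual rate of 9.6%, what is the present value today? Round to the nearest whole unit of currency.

PV at t=5 (ordinary 15-year annuity): 50900 × a(15|0.096) = 50900 × 7.782941 = 396,151.7220
PV₀ = 396,151.7220 / (1+0.096)^5 = 396,151.7220 / 1.581440 = 250,500.6040

R$250,501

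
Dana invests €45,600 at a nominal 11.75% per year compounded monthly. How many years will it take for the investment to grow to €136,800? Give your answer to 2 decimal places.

9.40 years

Periodic rate i = 0.1175/12 = 0.00979167.
(1+i)^n = 136800/45600 = 3.00000, so n = ln 3.00000 / ln 1.00979 = 112.7471 months
= 112.7471/12 years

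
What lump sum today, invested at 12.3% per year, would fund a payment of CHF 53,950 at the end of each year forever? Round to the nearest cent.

CHF 438,617.89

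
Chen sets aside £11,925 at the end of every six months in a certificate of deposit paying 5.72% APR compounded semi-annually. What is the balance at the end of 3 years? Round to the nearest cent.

With 2 periods per year: i = 0.0286, n = 6.
FV = PMT · [(1+i)^n − 1] / i = 11925 · 6.445714 = 76,865.1411

£76,865.14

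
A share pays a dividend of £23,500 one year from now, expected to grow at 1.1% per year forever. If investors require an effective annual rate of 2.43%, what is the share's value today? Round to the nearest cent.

£1,766,917.29

PV = D₁/(r − g) = 23500/(0.0243 − 0.011) = 1,766,917.2932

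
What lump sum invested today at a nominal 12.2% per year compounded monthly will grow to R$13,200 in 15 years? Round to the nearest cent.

R$2,137.11

i = 0.122/12 = 0.0101667 per month; n = 15·12 = 180.
PV = FV·(1+i)^(−n) = 13,200 × 0.161903 = 2,137.1149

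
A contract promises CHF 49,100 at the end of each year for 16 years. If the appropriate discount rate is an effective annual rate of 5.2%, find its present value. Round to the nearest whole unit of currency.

CHF 524,640

PV = 49100 × [1 − (1+0.052)^(−16)] / 0.052 = 49100 × 10.685125 = 524,639.6270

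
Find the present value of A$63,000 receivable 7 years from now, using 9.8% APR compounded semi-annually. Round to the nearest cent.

i = 0.098/2 = 0.049 per half-year; n = 7·2 = 14.
PV = 63,000 / (1 + 0.049)^14 = 63,000 / 1.953695 = 32,246.5840

A$32,246.58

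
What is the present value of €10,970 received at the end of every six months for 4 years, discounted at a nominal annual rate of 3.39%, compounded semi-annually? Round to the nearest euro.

With 2 periods per year: i = 0.01695, n = 8.
Annuity factor a(8|0.01695) = 7.422732; PV = 10970 × 7.422732 = 81,427.3736

€81,427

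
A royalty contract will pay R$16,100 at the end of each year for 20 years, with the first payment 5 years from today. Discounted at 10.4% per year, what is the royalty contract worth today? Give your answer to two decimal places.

R$89,805.93

PV at t=4 (ordinary 20-year annuity): 16100 × a(20|0.104) = 16100 × 8.286200 = 133,407.8256
Discount back 4 years: 133,407.8256 × (1+0.104)^(−4) = 133,407.8256 × 0.673168 = 89,805.9295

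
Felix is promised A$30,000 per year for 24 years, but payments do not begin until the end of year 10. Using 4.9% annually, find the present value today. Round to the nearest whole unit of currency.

PV at t=9 (ordinary 24-year annuity): 30000 × a(24|0.049) = 30000 × 13.933872 = 418,016.1735
Discount back 9 years: 418,016.1735 × (1+0.049)^(−9) = 418,016.1735 × 0.650161 = 271,777.6204

A$271,778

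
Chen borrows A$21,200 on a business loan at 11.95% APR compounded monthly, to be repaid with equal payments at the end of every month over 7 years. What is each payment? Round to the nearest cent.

A$373.67

Periodic rate i = 0.1195/12 = 0.00995833; n = 7 × 12 = 84 periods.
PMT = 21200 / ( [1 − (1+0.00995833)^(−84)] / 0.00995833 ) = 21200 / 56.734354 = 373.6713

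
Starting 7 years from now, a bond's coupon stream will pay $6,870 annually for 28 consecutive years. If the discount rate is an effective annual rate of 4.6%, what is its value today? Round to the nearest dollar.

$81,659

PV at t=6 (ordinary 28-year annuity): 6870 × a(28|0.046) = 6870 × 15.568138 = 106,953.1093
PV₀ = 106,953.1093 / (1+0.046)^6 = 106,953.1093 / 1.309755 = 81,658.8590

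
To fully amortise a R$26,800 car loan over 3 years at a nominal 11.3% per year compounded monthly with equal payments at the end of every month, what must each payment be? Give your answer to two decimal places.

Periodic rate i = 0.113/12 = 0.00941667; n = 3 × 12 = 36 periods.
Annuity-PV factor = 30.412729; PMT = 26800 / 30.412729 = 881.2100

R$881.21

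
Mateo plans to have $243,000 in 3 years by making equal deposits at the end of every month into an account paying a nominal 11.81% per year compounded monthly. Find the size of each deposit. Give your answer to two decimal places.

With 12 periods per year: i = 0.00984167, n = 36.
PMT = 243000 / ( [(1+0.00984167)^36 − 1] / 0.00984167 ) = 243000 / 42.951695 = 5,657.5183

$5,657.52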